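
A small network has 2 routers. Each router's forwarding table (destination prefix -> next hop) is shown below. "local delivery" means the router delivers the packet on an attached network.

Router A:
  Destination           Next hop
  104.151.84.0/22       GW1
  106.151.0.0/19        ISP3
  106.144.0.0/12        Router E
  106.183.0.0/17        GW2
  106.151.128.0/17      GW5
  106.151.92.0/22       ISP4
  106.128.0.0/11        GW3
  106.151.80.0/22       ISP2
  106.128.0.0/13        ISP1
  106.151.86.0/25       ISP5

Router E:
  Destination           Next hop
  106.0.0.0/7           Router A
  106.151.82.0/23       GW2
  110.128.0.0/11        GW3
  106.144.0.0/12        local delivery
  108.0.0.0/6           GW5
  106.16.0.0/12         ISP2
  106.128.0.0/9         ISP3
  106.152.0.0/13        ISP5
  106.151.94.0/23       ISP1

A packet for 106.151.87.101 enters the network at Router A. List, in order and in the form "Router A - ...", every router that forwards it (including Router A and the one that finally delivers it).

At Router A: longest match for 106.151.87.101 is 106.144.0.0/12 -> Router E
At Router E: longest match for 106.151.87.101 is 106.144.0.0/12 -> local delivery

Router A - Router E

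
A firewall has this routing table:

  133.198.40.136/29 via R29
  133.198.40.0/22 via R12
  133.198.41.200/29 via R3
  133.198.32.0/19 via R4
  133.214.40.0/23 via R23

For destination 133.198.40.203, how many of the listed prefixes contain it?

2

Prefixes containing 133.198.40.203:
  133.198.32.0/19 (133.198.32.0 - 133.198.63.255)
  133.198.40.0/22 (133.198.40.0 - 133.198.43.255)
Total matching entries: 2.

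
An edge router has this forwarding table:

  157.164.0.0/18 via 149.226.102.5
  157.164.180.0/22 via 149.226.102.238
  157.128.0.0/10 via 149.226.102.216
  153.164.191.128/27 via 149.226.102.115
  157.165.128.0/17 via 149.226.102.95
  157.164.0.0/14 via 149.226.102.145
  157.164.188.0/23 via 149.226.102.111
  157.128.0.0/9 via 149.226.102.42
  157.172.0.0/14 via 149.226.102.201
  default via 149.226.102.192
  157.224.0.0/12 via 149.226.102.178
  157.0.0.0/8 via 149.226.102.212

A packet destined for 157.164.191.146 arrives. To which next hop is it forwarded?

Routes whose prefix contains 157.164.191.146:
  0.0.0.0/0 (default, matches everything) -> 149.226.102.192
  157.0.0.0/8 (157.0.0.0 - 157.255.255.255) -> 149.226.102.212
  157.128.0.0/9 (157.128.0.0 - 157.255.255.255) -> 149.226.102.42
  157.128.0.0/10 (157.128.0.0 - 157.191.255.255) -> 149.226.102.216
  157.164.0.0/14 (157.164.0.0 - 157.167.255.255) -> 149.226.102.145
More-specific entries that do NOT match:
  153.164.191.128/27 (153.164.191.128 - 153.164.191.159) does not contain 157.164.191.146
  157.164.188.0/23 (157.164.188.0 - 157.164.189.255) does not contain 157.164.191.146
  157.164.180.0/22 (157.164.180.0 - 157.164.183.255) does not contain 157.164.191.146
  157.164.0.0/18 (157.164.0.0 - 157.164.63.255) does not contain 157.164.191.146
  157.165.128.0/17 (157.165.128.0 - 157.165.255.255) does not contain 157.164.191.146
Longest matching prefix is /14 -> next hop 149.226.102.145.

149.226.102.145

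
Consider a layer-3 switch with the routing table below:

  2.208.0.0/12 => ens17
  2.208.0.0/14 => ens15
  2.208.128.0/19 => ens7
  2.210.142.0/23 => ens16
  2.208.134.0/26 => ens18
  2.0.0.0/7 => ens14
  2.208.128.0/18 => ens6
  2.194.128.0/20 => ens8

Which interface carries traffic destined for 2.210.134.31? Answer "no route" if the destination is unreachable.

ens15

Routes whose prefix contains 2.210.134.31:
  2.0.0.0/7 (2.0.0.0 - 3.255.255.255) -> ens14
  2.208.0.0/12 (2.208.0.0 - 2.223.255.255) -> ens17
  2.208.0.0/14 (2.208.0.0 - 2.211.255.255) -> ens15
More-specific entries that do NOT match:
  2.208.134.0/26 (2.208.134.0 - 2.208.134.63) does not contain 2.210.134.31
  2.210.142.0/23 (2.210.142.0 - 2.210.143.255) does not contain 2.210.134.31
  2.194.128.0/20 (2.194.128.0 - 2.194.143.255) does not contain 2.210.134.31
  2.208.128.0/19 (2.208.128.0 - 2.208.159.255) does not contain 2.210.134.31
  2.208.128.0/18 (2.208.128.0 - 2.208.191.255) does not contain 2.210.134.31
Longest matching prefix is /14 -> interface ens15.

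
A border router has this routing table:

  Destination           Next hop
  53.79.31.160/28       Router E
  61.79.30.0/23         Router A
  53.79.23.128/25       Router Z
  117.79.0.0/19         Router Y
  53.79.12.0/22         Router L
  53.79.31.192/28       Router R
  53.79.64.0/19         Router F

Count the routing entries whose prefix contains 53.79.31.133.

No listed prefix contains 53.79.31.133.
Total matching entries: 0.

0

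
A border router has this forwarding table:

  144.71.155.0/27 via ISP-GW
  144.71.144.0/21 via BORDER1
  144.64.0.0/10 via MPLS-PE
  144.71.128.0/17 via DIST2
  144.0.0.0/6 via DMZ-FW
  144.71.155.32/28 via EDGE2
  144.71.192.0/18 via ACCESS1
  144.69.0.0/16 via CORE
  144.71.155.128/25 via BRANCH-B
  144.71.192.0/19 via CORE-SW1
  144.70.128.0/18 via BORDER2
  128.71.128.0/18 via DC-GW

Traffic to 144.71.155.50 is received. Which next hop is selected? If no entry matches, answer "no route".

Routes whose prefix contains 144.71.155.50:
  144.0.0.0/6 (144.0.0.0 - 147.255.255.255) -> DMZ-FW
  144.64.0.0/10 (144.64.0.0 - 144.127.255.255) -> MPLS-PE
  144.71.128.0/17 (144.71.128.0 - 144.71.255.255) -> DIST2
More-specific entries that do NOT match:
  144.71.155.32/28 (144.71.155.32 - 144.71.155.47) does not contain 144.71.155.50
  144.71.155.0/27 (144.71.155.0 - 144.71.155.31) does not contain 144.71.155.50
  144.71.155.128/25 (144.71.155.128 - 144.71.155.255) does not contain 144.71.155.50
  144.71.144.0/21 (144.71.144.0 - 144.71.151.255) does not contain 144.71.155.50
  144.71.192.0/19 (144.71.192.0 - 144.71.223.255) does not contain 144.71.155.50
  144.71.192.0/18 (144.71.192.0 - 144.71.255.255) does not contain 144.71.155.50
  144.70.128.0/18 (144.70.128.0 - 144.70.191.255) does not contain 144.71.155.50
  128.71.128.0/18 (128.71.128.0 - 128.71.191.255) does not contain 144.71.155.50
Longest matching prefix is /17 -> next hop DIST2.

DIST2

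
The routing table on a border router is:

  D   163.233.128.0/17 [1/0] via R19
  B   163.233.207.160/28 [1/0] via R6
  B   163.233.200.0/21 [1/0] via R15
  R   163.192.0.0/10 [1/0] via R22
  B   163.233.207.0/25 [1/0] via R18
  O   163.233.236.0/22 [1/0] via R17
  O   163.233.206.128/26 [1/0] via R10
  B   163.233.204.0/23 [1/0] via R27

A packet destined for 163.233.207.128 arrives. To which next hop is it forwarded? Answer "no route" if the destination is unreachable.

Routes whose prefix contains 163.233.207.128:
  163.192.0.0/10 (163.192.0.0 - 163.255.255.255) -> R22
  163.233.128.0/17 (163.233.128.0 - 163.233.255.255) -> R19
  163.233.200.0/21 (163.233.200.0 - 163.233.207.255) -> R15
More-specific entries that do NOT match:
  163.233.207.160/28 (163.233.207.160 - 163.233.207.175) does not contain 163.233.207.128
  163.233.206.128/26 (163.233.206.128 - 163.233.206.191) does not contain 163.233.207.128
  163.233.207.0/25 (163.233.207.0 - 163.233.207.127) does not contain 163.233.207.128
  163.233.204.0/23 (163.233.204.0 - 163.233.205.255) does not contain 163.233.207.128
  163.233.236.0/22 (163.233.236.0 - 163.233.239.255) does not contain 163.233.207.128
Longest matching prefix is /21 -> next hop R15.

R15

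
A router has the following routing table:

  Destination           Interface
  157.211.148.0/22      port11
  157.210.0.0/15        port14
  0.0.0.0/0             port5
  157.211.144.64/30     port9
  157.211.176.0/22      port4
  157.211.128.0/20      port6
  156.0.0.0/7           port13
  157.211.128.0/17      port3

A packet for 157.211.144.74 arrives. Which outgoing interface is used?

Routes whose prefix contains 157.211.144.74:
  0.0.0.0/0 (default, matches everything) -> port5
  156.0.0.0/7 (156.0.0.0 - 157.255.255.255) -> port13
  157.210.0.0/15 (157.210.0.0 - 157.211.255.255) -> port14
  157.211.128.0/17 (157.211.128.0 - 157.211.255.255) -> port3
More-specific entries that do NOT match:
  157.211.144.64/30 (157.211.144.64 - 157.211.144.67) does not contain 157.211.144.74
  157.211.148.0/22 (157.211.148.0 - 157.211.151.255) does not contain 157.211.144.74
  157.211.176.0/22 (157.211.176.0 - 157.211.179.255) does not contain 157.211.144.74
  157.211.128.0/20 (157.211.128.0 - 157.211.143.255) does not contain 157.211.144.74
Longest matching prefix is /17 -> interface port3.

port3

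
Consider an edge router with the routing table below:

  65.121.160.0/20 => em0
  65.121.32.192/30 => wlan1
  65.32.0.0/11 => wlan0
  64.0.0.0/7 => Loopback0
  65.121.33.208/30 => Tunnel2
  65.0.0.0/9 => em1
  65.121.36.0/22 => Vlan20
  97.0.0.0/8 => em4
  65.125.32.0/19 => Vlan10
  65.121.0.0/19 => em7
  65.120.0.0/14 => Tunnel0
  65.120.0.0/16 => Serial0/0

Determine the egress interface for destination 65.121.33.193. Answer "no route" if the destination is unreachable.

Tunnel0

Routes whose prefix contains 65.121.33.193:
  64.0.0.0/7 (64.0.0.0 - 65.255.255.255) -> Loopback0
  65.0.0.0/9 (65.0.0.0 - 65.127.255.255) -> em1
  65.120.0.0/14 (65.120.0.0 - 65.123.255.255) -> Tunnel0
More-specific entries that do NOT match:
  65.121.32.192/30 (65.121.32.192 - 65.121.32.195) does not contain 65.121.33.193
  65.121.33.208/30 (65.121.33.208 - 65.121.33.211) does not contain 65.121.33.193
  65.121.36.0/22 (65.121.36.0 - 65.121.39.255) does not contain 65.121.33.193
  65.121.160.0/20 (65.121.160.0 - 65.121.175.255) does not contain 65.121.33.193
  65.125.32.0/19 (65.125.32.0 - 65.125.63.255) does not contain 65.121.33.193
  65.121.0.0/19 (65.121.0.0 - 65.121.31.255) does not contain 65.121.33.193
  65.120.0.0/16 (65.120.0.0 - 65.120.255.255) does not contain 65.121.33.193
Longest matching prefix is /14 -> interface Tunnel0.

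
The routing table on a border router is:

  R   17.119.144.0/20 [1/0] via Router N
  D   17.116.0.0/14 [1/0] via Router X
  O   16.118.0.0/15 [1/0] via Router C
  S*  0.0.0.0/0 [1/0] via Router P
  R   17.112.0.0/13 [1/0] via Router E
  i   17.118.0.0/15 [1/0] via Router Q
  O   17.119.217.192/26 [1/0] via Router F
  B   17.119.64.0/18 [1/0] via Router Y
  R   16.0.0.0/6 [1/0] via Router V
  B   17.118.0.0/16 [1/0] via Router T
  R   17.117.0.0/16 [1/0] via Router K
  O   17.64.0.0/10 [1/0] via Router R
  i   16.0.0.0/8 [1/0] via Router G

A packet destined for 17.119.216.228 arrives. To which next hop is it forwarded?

Router Q

Routes whose prefix contains 17.119.216.228:
  0.0.0.0/0 (default, matches everything) -> Router P
  16.0.0.0/6 (16.0.0.0 - 19.255.255.255) -> Router V
  17.64.0.0/10 (17.64.0.0 - 17.127.255.255) -> Router R
  17.112.0.0/13 (17.112.0.0 - 17.119.255.255) -> Router E
  17.116.0.0/14 (17.116.0.0 - 17.119.255.255) -> Router X
  17.118.0.0/15 (17.118.0.0 - 17.119.255.255) -> Router Q
More-specific entries that do NOT match:
  17.119.217.192/26 (17.119.217.192 - 17.119.217.255) does not contain 17.119.216.228
  17.119.144.0/20 (17.119.144.0 - 17.119.159.255) does not contain 17.119.216.228
  17.119.64.0/18 (17.119.64.0 - 17.119.127.255) does not contain 17.119.216.228
  17.118.0.0/16 (17.118.0.0 - 17.118.255.255) does not contain 17.119.216.228
  17.117.0.0/16 (17.117.0.0 - 17.117.255.255) does not contain 17.119.216.228
Longest matching prefix is /15 -> next hop Router Q.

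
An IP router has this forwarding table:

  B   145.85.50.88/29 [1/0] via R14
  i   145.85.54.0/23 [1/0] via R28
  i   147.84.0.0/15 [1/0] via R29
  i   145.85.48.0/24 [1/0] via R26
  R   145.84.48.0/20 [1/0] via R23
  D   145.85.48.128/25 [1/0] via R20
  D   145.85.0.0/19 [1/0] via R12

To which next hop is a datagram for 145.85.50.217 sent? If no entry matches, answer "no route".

No entry's prefix contains 145.85.50.217; there is no default route.

no route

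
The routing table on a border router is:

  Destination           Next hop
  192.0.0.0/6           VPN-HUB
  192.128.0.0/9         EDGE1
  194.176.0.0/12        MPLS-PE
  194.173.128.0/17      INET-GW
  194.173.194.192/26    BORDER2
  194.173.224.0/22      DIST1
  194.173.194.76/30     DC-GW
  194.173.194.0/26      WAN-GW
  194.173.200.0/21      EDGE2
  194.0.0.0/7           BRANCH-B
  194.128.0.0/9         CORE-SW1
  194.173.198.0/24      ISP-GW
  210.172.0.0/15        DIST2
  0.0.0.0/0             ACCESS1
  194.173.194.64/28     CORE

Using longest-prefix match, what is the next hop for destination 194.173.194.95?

INET-GW

Routes whose prefix contains 194.173.194.95:
  0.0.0.0/0 (default, matches everything) -> ACCESS1
  192.0.0.0/6 (192.0.0.0 - 195.255.255.255) -> VPN-HUB
  194.0.0.0/7 (194.0.0.0 - 195.255.255.255) -> BRANCH-B
  194.128.0.0/9 (194.128.0.0 - 194.255.255.255) -> CORE-SW1
  194.173.128.0/17 (194.173.128.0 - 194.173.255.255) -> INET-GW
More-specific entries that do NOT match:
  194.173.194.76/30 (194.173.194.76 - 194.173.194.79) does not contain 194.173.194.95
  194.173.194.64/28 (194.173.194.64 - 194.173.194.79) does not contain 194.173.194.95
  194.173.194.192/26 (194.173.194.192 - 194.173.194.255) does not contain 194.173.194.95
  194.173.194.0/26 (194.173.194.0 - 194.173.194.63) does not contain 194.173.194.95
  194.173.198.0/24 (194.173.198.0 - 194.173.198.255) does not contain 194.173.194.95
  194.173.224.0/22 (194.173.224.0 - 194.173.227.255) does not contain 194.173.194.95
  194.173.200.0/21 (194.173.200.0 - 194.173.207.255) does not contain 194.173.194.95
Longest matching prefix is /17 -> next hop INET-GW.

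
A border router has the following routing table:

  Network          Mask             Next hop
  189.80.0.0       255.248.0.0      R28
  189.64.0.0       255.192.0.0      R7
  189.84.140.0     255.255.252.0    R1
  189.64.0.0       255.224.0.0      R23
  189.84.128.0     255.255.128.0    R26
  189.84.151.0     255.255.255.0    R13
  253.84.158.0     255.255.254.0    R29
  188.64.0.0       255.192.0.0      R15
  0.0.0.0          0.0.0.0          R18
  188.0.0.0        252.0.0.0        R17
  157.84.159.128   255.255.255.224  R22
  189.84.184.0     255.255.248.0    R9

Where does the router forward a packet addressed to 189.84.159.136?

Routes whose prefix contains 189.84.159.136:
  0.0.0.0/0 (default, matches everything) -> R18
  188.0.0.0/6 (188.0.0.0 - 191.255.255.255) -> R17
  189.64.0.0/10 (189.64.0.0 - 189.127.255.255) -> R7
  189.64.0.0/11 (189.64.0.0 - 189.95.255.255) -> R23
  189.80.0.0/13 (189.80.0.0 - 189.87.255.255) -> R28
  189.84.128.0/17 (189.84.128.0 - 189.84.255.255) -> R26
More-specific entries that do NOT match:
  157.84.159.128/27 (157.84.159.128 - 157.84.159.159) does not contain 189.84.159.136
  189.84.151.0/24 (189.84.151.0 - 189.84.151.255) does not contain 189.84.159.136
  253.84.158.0/23 (253.84.158.0 - 253.84.159.255) does not contain 189.84.159.136
  189.84.140.0/22 (189.84.140.0 - 189.84.143.255) does not contain 189.84.159.136
  189.84.184.0/21 (189.84.184.0 - 189.84.191.255) does not contain 189.84.159.136
Longest matching prefix is /17 -> next hop R26.

R26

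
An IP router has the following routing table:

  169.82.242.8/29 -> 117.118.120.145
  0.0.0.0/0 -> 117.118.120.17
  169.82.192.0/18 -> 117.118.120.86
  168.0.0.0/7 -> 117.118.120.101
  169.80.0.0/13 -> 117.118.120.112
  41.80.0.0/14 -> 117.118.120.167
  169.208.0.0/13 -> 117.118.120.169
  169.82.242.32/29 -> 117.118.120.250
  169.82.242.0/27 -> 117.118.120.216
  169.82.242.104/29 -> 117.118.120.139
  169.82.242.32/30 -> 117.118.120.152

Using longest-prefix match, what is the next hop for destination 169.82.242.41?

117.118.120.86

Routes whose prefix contains 169.82.242.41:
  0.0.0.0/0 (default, matches everything) -> 117.118.120.17
  168.0.0.0/7 (168.0.0.0 - 169.255.255.255) -> 117.118.120.101
  169.80.0.0/13 (169.80.0.0 - 169.87.255.255) -> 117.118.120.112
  169.82.192.0/18 (169.82.192.0 - 169.82.255.255) -> 117.118.120.86
More-specific entries that do NOT match:
  169.82.242.32/30 (169.82.242.32 - 169.82.242.35) does not contain 169.82.242.41
  169.82.242.8/29 (169.82.242.8 - 169.82.242.15) does not contain 169.82.242.41
  169.82.242.32/29 (169.82.242.32 - 169.82.242.39) does not contain 169.82.242.41
  169.82.242.104/29 (169.82.242.104 - 169.82.242.111) does not contain 169.82.242.41
  169.82.242.0/27 (169.82.242.0 - 169.82.242.31) does not contain 169.82.242.41
Longest matching prefix is /18 -> next hop 117.118.120.86.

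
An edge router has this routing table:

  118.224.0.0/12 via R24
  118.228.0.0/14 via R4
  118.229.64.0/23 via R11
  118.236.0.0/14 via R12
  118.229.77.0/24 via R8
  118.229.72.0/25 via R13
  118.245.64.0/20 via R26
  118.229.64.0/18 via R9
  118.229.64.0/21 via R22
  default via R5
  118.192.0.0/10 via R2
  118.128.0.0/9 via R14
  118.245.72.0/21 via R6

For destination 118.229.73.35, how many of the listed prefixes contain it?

Prefixes containing 118.229.73.35:
  0.0.0.0/0 (default, matches everything)
  118.128.0.0/9 (118.128.0.0 - 118.255.255.255)
  118.192.0.0/10 (118.192.0.0 - 118.255.255.255)
  118.224.0.0/12 (118.224.0.0 - 118.239.255.255)
  118.228.0.0/14 (118.228.0.0 - 118.231.255.255)
  118.229.64.0/18 (118.229.64.0 - 118.229.127.255)
Total matching entries: 6.

6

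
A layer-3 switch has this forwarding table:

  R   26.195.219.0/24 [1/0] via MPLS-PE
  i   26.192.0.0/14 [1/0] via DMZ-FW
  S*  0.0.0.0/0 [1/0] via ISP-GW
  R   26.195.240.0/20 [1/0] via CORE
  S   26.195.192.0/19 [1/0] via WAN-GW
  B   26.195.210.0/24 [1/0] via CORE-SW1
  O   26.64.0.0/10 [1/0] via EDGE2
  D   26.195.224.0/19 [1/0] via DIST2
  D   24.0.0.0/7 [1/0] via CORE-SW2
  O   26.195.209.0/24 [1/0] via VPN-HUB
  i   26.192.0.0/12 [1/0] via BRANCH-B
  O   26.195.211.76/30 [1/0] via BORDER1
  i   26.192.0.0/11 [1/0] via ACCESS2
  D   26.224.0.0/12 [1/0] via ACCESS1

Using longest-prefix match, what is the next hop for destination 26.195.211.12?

WAN-GW

Routes whose prefix contains 26.195.211.12:
  0.0.0.0/0 (default, matches everything) -> ISP-GW
  26.192.0.0/11 (26.192.0.0 - 26.223.255.255) -> ACCESS2
  26.192.0.0/12 (26.192.0.0 - 26.207.255.255) -> BRANCH-B
  26.192.0.0/14 (26.192.0.0 - 26.195.255.255) -> DMZ-FW
  26.195.192.0/19 (26.195.192.0 - 26.195.223.255) -> WAN-GW
More-specific entries that do NOT match:
  26.195.211.76/30 (26.195.211.76 - 26.195.211.79) does not contain 26.195.211.12
  26.195.219.0/24 (26.195.219.0 - 26.195.219.255) does not contain 26.195.211.12
  26.195.210.0/24 (26.195.210.0 - 26.195.210.255) does not contain 26.195.211.12
  26.195.209.0/24 (26.195.209.0 - 26.195.209.255) does not contain 26.195.211.12
  26.195.240.0/20 (26.195.240.0 - 26.195.255.255) does not contain 26.195.211.12
Longest matching prefix is /19 -> next hop WAN-GW.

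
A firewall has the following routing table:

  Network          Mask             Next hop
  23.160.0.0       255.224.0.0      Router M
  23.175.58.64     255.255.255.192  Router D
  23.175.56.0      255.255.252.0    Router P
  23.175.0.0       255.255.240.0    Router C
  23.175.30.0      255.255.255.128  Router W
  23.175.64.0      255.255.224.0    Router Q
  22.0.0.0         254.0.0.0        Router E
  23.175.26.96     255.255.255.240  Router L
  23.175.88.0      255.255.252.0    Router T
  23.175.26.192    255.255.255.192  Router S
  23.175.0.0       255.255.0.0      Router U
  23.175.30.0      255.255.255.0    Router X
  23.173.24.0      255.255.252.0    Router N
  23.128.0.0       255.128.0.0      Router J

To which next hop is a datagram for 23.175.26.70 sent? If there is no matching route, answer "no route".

Router U

Routes whose prefix contains 23.175.26.70:
  22.0.0.0/7 (22.0.0.0 - 23.255.255.255) -> Router E
  23.128.0.0/9 (23.128.0.0 - 23.255.255.255) -> Router J
  23.160.0.0/11 (23.160.0.0 - 23.191.255.255) -> Router M
  23.175.0.0/16 (23.175.0.0 - 23.175.255.255) -> Router U
More-specific entries that do NOT match:
  23.175.26.96/28 (23.175.26.96 - 23.175.26.111) does not contain 23.175.26.70
  23.175.58.64/26 (23.175.58.64 - 23.175.58.127) does not contain 23.175.26.70
  23.175.26.192/26 (23.175.26.192 - 23.175.26.255) does not contain 23.175.26.70
  23.175.30.0/25 (23.175.30.0 - 23.175.30.127) does not contain 23.175.26.70
  23.175.30.0/24 (23.175.30.0 - 23.175.30.255) does not contain 23.175.26.70
  23.175.56.0/22 (23.175.56.0 - 23.175.59.255) does not contain 23.175.26.70
  23.175.88.0/22 (23.175.88.0 - 23.175.91.255) does not contain 23.175.26.70
  23.173.24.0/22 (23.173.24.0 - 23.173.27.255) does not contain 23.175.26.70
  23.175.0.0/20 (23.175.0.0 - 23.175.15.255) does not contain 23.175.26.70
  23.175.64.0/19 (23.175.64.0 - 23.175.95.255) does not contain 23.175.26.70
Longest matching prefix is /16 -> next hop Router U.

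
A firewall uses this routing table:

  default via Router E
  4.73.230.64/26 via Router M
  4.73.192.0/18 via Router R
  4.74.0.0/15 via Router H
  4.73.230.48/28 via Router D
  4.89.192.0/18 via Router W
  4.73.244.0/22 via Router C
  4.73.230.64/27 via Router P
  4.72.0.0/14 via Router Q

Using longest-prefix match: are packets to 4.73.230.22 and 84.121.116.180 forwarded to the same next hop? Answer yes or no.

no

4.73.230.22: longest match 4.73.192.0/18 -> Router R
84.121.116.180: longest match 0.0.0.0/0 -> Router E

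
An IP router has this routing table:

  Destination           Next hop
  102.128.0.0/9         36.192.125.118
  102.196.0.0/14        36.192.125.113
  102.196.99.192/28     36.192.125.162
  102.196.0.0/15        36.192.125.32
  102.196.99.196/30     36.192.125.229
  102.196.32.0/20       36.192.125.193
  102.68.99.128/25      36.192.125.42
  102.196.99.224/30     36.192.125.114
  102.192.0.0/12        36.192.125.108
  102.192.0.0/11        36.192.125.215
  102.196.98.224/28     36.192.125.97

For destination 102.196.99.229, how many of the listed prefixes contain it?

5

Prefixes containing 102.196.99.229:
  102.128.0.0/9 (102.128.0.0 - 102.255.255.255)
  102.192.0.0/11 (102.192.0.0 - 102.223.255.255)
  102.192.0.0/12 (102.192.0.0 - 102.207.255.255)
  102.196.0.0/14 (102.196.0.0 - 102.199.255.255)
  102.196.0.0/15 (102.196.0.0 - 102.197.255.255)
Total matching entries: 5.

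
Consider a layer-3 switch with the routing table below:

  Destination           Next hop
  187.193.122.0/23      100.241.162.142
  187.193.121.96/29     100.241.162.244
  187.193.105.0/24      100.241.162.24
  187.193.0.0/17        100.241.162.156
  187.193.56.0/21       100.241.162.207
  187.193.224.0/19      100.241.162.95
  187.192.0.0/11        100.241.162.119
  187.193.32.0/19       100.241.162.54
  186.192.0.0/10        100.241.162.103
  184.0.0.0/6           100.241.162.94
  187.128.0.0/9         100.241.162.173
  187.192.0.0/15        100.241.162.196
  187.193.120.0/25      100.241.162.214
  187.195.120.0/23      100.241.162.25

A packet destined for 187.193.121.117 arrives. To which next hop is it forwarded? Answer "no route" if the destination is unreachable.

Routes whose prefix contains 187.193.121.117:
  184.0.0.0/6 (184.0.0.0 - 187.255.255.255) -> 100.241.162.94
  187.128.0.0/9 (187.128.0.0 - 187.255.255.255) -> 100.241.162.173
  187.192.0.0/11 (187.192.0.0 - 187.223.255.255) -> 100.241.162.119
  187.192.0.0/15 (187.192.0.0 - 187.193.255.255) -> 100.241.162.196
  187.193.0.0/17 (187.193.0.0 - 187.193.127.255) -> 100.241.162.156
More-specific entries that do NOT match:
  187.193.121.96/29 (187.193.121.96 - 187.193.121.103) does not contain 187.193.121.117
  187.193.120.0/25 (187.193.120.0 - 187.193.120.127) does not contain 187.193.121.117
  187.193.105.0/24 (187.193.105.0 - 187.193.105.255) does not contain 187.193.121.117
  187.193.122.0/23 (187.193.122.0 - 187.193.123.255) does not contain 187.193.121.117
  187.195.120.0/23 (187.195.120.0 - 187.195.121.255) does not contain 187.193.121.117
  187.193.56.0/21 (187.193.56.0 - 187.193.63.255) does not contain 187.193.121.117
  187.193.224.0/19 (187.193.224.0 - 187.193.255.255) does not contain 187.193.121.117
  187.193.32.0/19 (187.193.32.0 - 187.193.63.255) does not contain 187.193.121.117
Longest matching prefix is /17 -> next hop 100.241.162.156.

100.241.162.156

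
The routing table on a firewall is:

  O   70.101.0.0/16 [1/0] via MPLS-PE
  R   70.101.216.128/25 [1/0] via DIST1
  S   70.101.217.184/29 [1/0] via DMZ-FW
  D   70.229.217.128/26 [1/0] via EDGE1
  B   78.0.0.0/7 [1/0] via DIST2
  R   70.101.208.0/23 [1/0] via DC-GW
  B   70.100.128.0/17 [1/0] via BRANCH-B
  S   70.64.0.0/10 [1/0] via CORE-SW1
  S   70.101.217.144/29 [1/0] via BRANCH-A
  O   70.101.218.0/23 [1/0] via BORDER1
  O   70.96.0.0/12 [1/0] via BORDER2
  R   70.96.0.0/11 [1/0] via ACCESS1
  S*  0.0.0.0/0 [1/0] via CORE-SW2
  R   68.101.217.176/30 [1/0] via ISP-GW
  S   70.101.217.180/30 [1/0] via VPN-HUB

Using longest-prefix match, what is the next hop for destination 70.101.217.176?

MPLS-PE

Routes whose prefix contains 70.101.217.176:
  0.0.0.0/0 (default, matches everything) -> CORE-SW2
  70.64.0.0/10 (70.64.0.0 - 70.127.255.255) -> CORE-SW1
  70.96.0.0/11 (70.96.0.0 - 70.127.255.255) -> ACCESS1
  70.96.0.0/12 (70.96.0.0 - 70.111.255.255) -> BORDER2
  70.101.0.0/16 (70.101.0.0 - 70.101.255.255) -> MPLS-PE
More-specific entries that do NOT match:
  68.101.217.176/30 (68.101.217.176 - 68.101.217.179) does not contain 70.101.217.176
  70.101.217.180/30 (70.101.217.180 - 70.101.217.183) does not contain 70.101.217.176
  70.101.217.184/29 (70.101.217.184 - 70.101.217.191) does not contain 70.101.217.176
  70.101.217.144/29 (70.101.217.144 - 70.101.217.151) does not contain 70.101.217.176
  70.229.217.128/26 (70.229.217.128 - 70.229.217.191) does not contain 70.101.217.176
  70.101.216.128/25 (70.101.216.128 - 70.101.216.255) does not contain 70.101.217.176
  70.101.208.0/23 (70.101.208.0 - 70.101.209.255) does not contain 70.101.217.176
  70.101.218.0/23 (70.101.218.0 - 70.101.219.255) does not contain 70.101.217.176
  70.100.128.0/17 (70.100.128.0 - 70.100.255.255) does not contain 70.101.217.176
Longest matching prefix is /16 -> next hop MPLS-PE.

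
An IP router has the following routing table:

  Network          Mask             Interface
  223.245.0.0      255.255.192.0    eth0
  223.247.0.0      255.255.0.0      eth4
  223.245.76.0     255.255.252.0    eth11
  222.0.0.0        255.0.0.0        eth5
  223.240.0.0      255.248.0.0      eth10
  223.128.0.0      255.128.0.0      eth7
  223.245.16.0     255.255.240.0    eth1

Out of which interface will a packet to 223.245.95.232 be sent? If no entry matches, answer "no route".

eth10

Routes whose prefix contains 223.245.95.232:
  223.128.0.0/9 (223.128.0.0 - 223.255.255.255) -> eth7
  223.240.0.0/13 (223.240.0.0 - 223.247.255.255) -> eth10
More-specific entries that do NOT match:
  223.245.76.0/22 (223.245.76.0 - 223.245.79.255) does not contain 223.245.95.232
  223.245.16.0/20 (223.245.16.0 - 223.245.31.255) does not contain 223.245.95.232
  223.245.0.0/18 (223.245.0.0 - 223.245.63.255) does not contain 223.245.95.232
  223.247.0.0/16 (223.247.0.0 - 223.247.255.255) does not contain 223.245.95.232
Longest matching prefix is /13 -> interface eth10.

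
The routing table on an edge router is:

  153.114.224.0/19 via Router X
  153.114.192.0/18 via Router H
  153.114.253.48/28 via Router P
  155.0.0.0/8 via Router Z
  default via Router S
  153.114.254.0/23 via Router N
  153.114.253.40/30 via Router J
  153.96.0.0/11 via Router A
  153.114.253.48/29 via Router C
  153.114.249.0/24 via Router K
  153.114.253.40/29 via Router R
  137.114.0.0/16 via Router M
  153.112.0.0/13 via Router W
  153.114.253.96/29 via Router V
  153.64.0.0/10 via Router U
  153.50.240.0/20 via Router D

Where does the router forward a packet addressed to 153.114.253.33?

Router X

Routes whose prefix contains 153.114.253.33:
  0.0.0.0/0 (default, matches everything) -> Router S
  153.64.0.0/10 (153.64.0.0 - 153.127.255.255) -> Router U
  153.96.0.0/11 (153.96.0.0 - 153.127.255.255) -> Router A
  153.112.0.0/13 (153.112.0.0 - 153.119.255.255) -> Router W
  153.114.192.0/18 (153.114.192.0 - 153.114.255.255) -> Router H
  153.114.224.0/19 (153.114.224.0 - 153.114.255.255) -> Router X
More-specific entries that do NOT match:
  153.114.253.40/30 (153.114.253.40 - 153.114.253.43) does not contain 153.114.253.33
  153.114.253.48/29 (153.114.253.48 - 153.114.253.55) does not contain 153.114.253.33
  153.114.253.40/29 (153.114.253.40 - 153.114.253.47) does not contain 153.114.253.33
  153.114.253.96/29 (153.114.253.96 - 153.114.253.103) does not contain 153.114.253.33
  153.114.253.48/28 (153.114.253.48 - 153.114.253.63) does not contain 153.114.253.33
  153.114.249.0/24 (153.114.249.0 - 153.114.249.255) does not contain 153.114.253.33
  153.114.254.0/23 (153.114.254.0 - 153.114.255.255) does not contain 153.114.253.33
  153.50.240.0/20 (153.50.240.0 - 153.50.255.255) does not contain 153.114.253.33
Longest matching prefix is /19 -> next hop Router X.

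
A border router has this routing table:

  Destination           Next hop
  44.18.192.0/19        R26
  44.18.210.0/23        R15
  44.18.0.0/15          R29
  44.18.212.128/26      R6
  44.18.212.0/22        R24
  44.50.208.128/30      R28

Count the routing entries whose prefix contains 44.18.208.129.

2

Prefixes containing 44.18.208.129:
  44.18.0.0/15 (44.18.0.0 - 44.19.255.255)
  44.18.192.0/19 (44.18.192.0 - 44.18.223.255)
Total matching entries: 2.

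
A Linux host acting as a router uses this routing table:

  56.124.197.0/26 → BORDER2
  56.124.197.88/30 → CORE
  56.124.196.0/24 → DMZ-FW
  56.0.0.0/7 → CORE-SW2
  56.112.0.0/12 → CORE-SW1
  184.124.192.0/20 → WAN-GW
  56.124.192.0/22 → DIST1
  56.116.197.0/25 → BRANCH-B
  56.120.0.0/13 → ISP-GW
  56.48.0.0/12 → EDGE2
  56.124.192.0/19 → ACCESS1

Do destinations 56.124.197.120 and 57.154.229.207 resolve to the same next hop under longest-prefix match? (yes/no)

56.124.197.120: longest match 56.124.192.0/19 -> ACCESS1
57.154.229.207: longest match 56.0.0.0/7 -> CORE-SW2

no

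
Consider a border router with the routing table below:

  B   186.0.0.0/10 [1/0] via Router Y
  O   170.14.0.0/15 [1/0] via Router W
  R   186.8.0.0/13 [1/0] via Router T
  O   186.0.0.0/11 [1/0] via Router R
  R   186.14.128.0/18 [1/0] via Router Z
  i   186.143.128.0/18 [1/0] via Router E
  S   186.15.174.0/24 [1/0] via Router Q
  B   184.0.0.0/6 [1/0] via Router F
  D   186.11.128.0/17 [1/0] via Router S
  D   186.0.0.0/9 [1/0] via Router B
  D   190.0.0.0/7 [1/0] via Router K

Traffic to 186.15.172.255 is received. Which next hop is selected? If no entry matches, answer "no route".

Routes whose prefix contains 186.15.172.255:
  184.0.0.0/6 (184.0.0.0 - 187.255.255.255) -> Router F
  186.0.0.0/9 (186.0.0.0 - 186.127.255.255) -> Router B
  186.0.0.0/10 (186.0.0.0 - 186.63.255.255) -> Router Y
  186.0.0.0/11 (186.0.0.0 - 186.31.255.255) -> Router R
  186.8.0.0/13 (186.8.0.0 - 186.15.255.255) -> Router T
More-specific entries that do NOT match:
  186.15.174.0/24 (186.15.174.0 - 186.15.174.255) does not contain 186.15.172.255
  186.14.128.0/18 (186.14.128.0 - 186.14.191.255) does not contain 186.15.172.255
  186.143.128.0/18 (186.143.128.0 - 186.143.191.255) does not contain 186.15.172.255
  186.11.128.0/17 (186.11.128.0 - 186.11.255.255) does not contain 186.15.172.255
  170.14.0.0/15 (170.14.0.0 - 170.15.255.255) does not contain 186.15.172.255
Longest matching prefix is /13 -> next hop Router T.

Router T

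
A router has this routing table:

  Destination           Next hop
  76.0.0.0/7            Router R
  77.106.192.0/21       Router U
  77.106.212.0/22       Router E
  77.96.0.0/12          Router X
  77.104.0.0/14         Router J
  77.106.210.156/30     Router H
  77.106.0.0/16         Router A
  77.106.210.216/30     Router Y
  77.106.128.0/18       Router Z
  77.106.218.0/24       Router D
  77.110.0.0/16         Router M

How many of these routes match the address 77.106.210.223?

4

Prefixes containing 77.106.210.223:
  76.0.0.0/7 (76.0.0.0 - 77.255.255.255)
  77.96.0.0/12 (77.96.0.0 - 77.111.255.255)
  77.104.0.0/14 (77.104.0.0 - 77.107.255.255)
  77.106.0.0/16 (77.106.0.0 - 77.106.255.255)
Total matching entries: 4.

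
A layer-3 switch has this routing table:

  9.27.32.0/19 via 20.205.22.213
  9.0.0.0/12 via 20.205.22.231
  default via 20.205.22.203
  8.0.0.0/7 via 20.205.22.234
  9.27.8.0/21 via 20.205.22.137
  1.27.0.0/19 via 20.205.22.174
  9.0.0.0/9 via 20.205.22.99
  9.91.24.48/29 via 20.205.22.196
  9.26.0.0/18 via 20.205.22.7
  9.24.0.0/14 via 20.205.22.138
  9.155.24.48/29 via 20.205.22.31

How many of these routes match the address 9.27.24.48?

Prefixes containing 9.27.24.48:
  0.0.0.0/0 (default, matches everything)
  8.0.0.0/7 (8.0.0.0 - 9.255.255.255)
  9.0.0.0/9 (9.0.0.0 - 9.127.255.255)
  9.24.0.0/14 (9.24.0.0 - 9.27.255.255)
Total matching entries: 4.

4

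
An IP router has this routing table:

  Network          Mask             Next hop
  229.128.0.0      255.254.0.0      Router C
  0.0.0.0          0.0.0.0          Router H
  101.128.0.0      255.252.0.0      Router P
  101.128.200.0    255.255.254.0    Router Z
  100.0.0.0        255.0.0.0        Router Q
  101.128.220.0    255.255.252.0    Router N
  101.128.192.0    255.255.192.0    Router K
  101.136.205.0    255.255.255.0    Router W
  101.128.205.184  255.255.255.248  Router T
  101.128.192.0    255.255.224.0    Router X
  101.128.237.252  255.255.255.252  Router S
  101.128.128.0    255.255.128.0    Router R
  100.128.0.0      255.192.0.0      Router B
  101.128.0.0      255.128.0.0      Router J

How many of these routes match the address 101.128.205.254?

6

Prefixes containing 101.128.205.254:
  0.0.0.0/0 (default, matches everything)
  101.128.0.0/9 (101.128.0.0 - 101.255.255.255)
  101.128.0.0/14 (101.128.0.0 - 101.131.255.255)
  101.128.128.0/17 (101.128.128.0 - 101.128.255.255)
  101.128.192.0/18 (101.128.192.0 - 101.128.255.255)
  101.128.192.0/19 (101.128.192.0 - 101.128.223.255)
Total matching entries: 6.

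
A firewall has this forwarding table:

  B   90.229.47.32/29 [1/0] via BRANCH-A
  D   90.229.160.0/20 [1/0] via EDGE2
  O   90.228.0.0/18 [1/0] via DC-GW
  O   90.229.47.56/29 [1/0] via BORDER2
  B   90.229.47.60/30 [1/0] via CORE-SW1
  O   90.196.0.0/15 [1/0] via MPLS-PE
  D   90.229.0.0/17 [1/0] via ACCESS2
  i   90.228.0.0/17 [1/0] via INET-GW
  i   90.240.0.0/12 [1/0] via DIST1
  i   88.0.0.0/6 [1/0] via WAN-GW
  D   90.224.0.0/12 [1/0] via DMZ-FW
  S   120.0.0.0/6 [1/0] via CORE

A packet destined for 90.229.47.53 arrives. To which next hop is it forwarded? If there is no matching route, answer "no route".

Routes whose prefix contains 90.229.47.53:
  88.0.0.0/6 (88.0.0.0 - 91.255.255.255) -> WAN-GW
  90.224.0.0/12 (90.224.0.0 - 90.239.255.255) -> DMZ-FW
  90.229.0.0/17 (90.229.0.0 - 90.229.127.255) -> ACCESS2
More-specific entries that do NOT match:
  90.229.47.60/30 (90.229.47.60 - 90.229.47.63) does not contain 90.229.47.53
  90.229.47.32/29 (90.229.47.32 - 90.229.47.39) does not contain 90.229.47.53
  90.229.47.56/29 (90.229.47.56 - 90.229.47.63) does not contain 90.229.47.53
  90.229.160.0/20 (90.229.160.0 - 90.229.175.255) does not contain 90.229.47.53
  90.228.0.0/18 (90.228.0.0 - 90.228.63.255) does not contain 90.229.47.53
Longest matching prefix is /17 -> next hop ACCESS2.

ACCESS2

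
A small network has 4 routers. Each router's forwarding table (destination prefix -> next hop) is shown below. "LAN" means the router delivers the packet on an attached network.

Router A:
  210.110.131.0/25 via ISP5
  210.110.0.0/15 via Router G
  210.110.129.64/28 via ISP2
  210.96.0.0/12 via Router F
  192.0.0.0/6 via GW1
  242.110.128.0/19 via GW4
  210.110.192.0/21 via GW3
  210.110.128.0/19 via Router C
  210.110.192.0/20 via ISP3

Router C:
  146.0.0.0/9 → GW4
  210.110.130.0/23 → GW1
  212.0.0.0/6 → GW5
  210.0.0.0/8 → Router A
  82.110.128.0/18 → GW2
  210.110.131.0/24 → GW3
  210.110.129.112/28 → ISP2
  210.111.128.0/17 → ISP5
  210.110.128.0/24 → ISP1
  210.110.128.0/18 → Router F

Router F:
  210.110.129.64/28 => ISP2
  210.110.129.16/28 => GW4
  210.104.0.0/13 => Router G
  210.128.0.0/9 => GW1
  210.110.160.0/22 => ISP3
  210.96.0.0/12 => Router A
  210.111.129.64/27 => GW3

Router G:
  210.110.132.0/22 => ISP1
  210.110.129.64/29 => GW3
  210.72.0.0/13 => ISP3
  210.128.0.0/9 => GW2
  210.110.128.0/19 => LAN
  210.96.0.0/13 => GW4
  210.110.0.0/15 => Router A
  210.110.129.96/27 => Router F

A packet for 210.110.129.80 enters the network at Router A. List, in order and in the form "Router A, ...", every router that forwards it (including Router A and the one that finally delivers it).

At Router A: longest match for 210.110.129.80 is 210.110.128.0/19 -> Router C
At Router C: longest match for 210.110.129.80 is 210.110.128.0/18 -> Router F
At Router F: longest match for 210.110.129.80 is 210.104.0.0/13 -> Router G
At Router G: longest match for 210.110.129.80 is 210.110.128.0/19 -> LAN

Router A, Router C, Router F, Router G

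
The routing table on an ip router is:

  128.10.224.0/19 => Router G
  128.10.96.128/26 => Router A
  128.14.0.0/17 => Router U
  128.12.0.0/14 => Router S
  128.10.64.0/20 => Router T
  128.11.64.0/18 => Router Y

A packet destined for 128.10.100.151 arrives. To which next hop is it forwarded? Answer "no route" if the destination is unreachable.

No entry's prefix contains 128.10.100.151; there is no default route.

no route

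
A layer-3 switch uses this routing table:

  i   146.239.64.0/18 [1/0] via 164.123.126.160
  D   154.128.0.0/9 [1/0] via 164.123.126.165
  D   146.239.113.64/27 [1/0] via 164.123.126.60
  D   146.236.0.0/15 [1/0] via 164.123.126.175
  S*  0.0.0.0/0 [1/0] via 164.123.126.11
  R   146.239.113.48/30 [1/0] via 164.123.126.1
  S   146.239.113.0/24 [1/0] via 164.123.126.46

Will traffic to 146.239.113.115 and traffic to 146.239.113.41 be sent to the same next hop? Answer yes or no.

yes

146.239.113.115: longest match 146.239.113.0/24 -> 164.123.126.46
146.239.113.41: longest match 146.239.113.0/24 -> 164.123.126.46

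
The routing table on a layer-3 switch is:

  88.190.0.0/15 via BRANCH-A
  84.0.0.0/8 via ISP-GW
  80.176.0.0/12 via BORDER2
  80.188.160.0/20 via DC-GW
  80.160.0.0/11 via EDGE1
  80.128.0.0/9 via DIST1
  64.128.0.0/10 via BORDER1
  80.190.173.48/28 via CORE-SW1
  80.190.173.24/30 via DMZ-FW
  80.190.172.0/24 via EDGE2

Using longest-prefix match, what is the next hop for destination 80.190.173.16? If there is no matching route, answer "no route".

Routes whose prefix contains 80.190.173.16:
  80.128.0.0/9 (80.128.0.0 - 80.255.255.255) -> DIST1
  80.160.0.0/11 (80.160.0.0 - 80.191.255.255) -> EDGE1
  80.176.0.0/12 (80.176.0.0 - 80.191.255.255) -> BORDER2
More-specific entries that do NOT match:
  80.190.173.24/30 (80.190.173.24 - 80.190.173.27) does not contain 80.190.173.16
  80.190.173.48/28 (80.190.173.48 - 80.190.173.63) does not contain 80.190.173.16
  80.190.172.0/24 (80.190.172.0 - 80.190.172.255) does not contain 80.190.173.16
  80.188.160.0/20 (80.188.160.0 - 80.188.175.255) does not contain 80.190.173.16
  88.190.0.0/15 (88.190.0.0 - 88.191.255.255) does not contain 80.190.173.16
Longest matching prefix is /12 -> next hop BORDER2.

BORDER2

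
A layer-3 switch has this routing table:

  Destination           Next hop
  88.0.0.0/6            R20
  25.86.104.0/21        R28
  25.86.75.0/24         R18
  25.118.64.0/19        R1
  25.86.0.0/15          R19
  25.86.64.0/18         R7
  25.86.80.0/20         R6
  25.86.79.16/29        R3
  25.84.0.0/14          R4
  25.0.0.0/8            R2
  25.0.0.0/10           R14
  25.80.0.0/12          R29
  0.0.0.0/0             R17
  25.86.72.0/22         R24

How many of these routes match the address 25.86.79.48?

6

Prefixes containing 25.86.79.48:
  0.0.0.0/0 (default, matches everything)
  25.0.0.0/8 (25.0.0.0 - 25.255.255.255)
  25.80.0.0/12 (25.80.0.0 - 25.95.255.255)
  25.84.0.0/14 (25.84.0.0 - 25.87.255.255)
  25.86.0.0/15 (25.86.0.0 - 25.87.255.255)
  25.86.64.0/18 (25.86.64.0 - 25.86.127.255)
Total matching entries: 6.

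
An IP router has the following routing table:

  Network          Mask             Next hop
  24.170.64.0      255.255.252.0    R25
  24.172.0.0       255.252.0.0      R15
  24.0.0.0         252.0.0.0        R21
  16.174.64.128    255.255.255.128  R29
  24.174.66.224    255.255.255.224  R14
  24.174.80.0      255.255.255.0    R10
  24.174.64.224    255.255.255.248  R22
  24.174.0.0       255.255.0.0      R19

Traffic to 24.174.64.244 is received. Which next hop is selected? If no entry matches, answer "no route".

R19

Routes whose prefix contains 24.174.64.244:
  24.0.0.0/6 (24.0.0.0 - 27.255.255.255) -> R21
  24.172.0.0/14 (24.172.0.0 - 24.175.255.255) -> R15
  24.174.0.0/16 (24.174.0.0 - 24.174.255.255) -> R19
More-specific entries that do NOT match:
  24.174.64.224/29 (24.174.64.224 - 24.174.64.231) does not contain 24.174.64.244
  24.174.66.224/27 (24.174.66.224 - 24.174.66.255) does not contain 24.174.64.244
  16.174.64.128/25 (16.174.64.128 - 16.174.64.255) does not contain 24.174.64.244
  24.174.80.0/24 (24.174.80.0 - 24.174.80.255) does not contain 24.174.64.244
  24.170.64.0/22 (24.170.64.0 - 24.170.67.255) does not contain 24.174.64.244
Longest matching prefix is /16 -> next hop R19.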